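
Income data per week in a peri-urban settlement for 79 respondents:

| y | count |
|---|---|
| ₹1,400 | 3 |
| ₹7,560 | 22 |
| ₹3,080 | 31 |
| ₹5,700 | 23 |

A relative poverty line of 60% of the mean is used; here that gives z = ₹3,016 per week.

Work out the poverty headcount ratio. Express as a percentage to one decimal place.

3.8%

3 of the 79 respondents have income below ₹3,016.
H = 3/79 = 3.8%.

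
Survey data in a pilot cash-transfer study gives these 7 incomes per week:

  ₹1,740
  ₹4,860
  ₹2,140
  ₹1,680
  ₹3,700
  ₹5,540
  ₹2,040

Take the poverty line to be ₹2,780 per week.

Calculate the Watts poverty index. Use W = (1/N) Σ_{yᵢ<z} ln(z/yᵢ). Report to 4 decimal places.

Poor units: ₹1,680, ₹1,740, ₹2,040, ₹2,140 (q = 4 of N = 7).
ln(z/y) terms: ln(2780/1680) = 0.5037; ln(2780/1740) = 0.4686; ln(2780/2040) = 0.3095; ln(2780/2140) = 0.2616.
W = 1.543369 / 7 = 0.2205.

0.2205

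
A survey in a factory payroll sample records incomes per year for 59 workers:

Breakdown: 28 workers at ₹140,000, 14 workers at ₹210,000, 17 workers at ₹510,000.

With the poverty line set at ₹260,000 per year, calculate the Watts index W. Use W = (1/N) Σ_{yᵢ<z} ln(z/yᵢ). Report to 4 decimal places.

Incomes under z: 28×₹140,000, 14×₹210,000 (q = 42 of N = 59).
Log gaps: ln(260000/140000) = 0.6190 (×28); ln(260000/210000) = 0.2136 (×14).
W = 20.323135 / 59 = 0.3445.

0.3445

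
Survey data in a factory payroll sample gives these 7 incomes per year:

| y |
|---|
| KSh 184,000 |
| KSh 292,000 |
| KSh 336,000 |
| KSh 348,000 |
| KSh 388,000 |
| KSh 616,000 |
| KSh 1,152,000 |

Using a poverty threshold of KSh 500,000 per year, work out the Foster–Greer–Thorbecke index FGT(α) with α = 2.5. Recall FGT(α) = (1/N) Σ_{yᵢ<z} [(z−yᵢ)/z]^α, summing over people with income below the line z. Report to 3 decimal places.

Incomes under z: KSh 184,000, KSh 292,000, KSh 336,000, KSh 348,000, KSh 388,000 (q = 5 of N = 7).
Normalized shortfalls: (500000−184000)/500000 = 0.6320; (500000−292000)/500000 = 0.4160; (500000−336000)/500000 = 0.3280; (500000−348000)/500000 = 0.3040; (500000−388000)/500000 = 0.2240.
Raised to α = 2.5: 0.31754; 0.11162; 0.06161; 0.05095; 0.02375.
Sum = 0.565471; FGT(2.5) = 0.565471 / 7 = 0.081.

0.081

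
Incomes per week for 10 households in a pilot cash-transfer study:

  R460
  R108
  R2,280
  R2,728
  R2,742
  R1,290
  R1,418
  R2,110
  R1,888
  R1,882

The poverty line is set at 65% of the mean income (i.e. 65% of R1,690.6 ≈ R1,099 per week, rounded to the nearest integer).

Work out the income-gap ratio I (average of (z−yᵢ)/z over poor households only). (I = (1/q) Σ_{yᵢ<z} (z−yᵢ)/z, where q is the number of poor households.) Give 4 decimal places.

Below z: R108, R460 (q = 2 of N = 10).
Shortfall ratios (z−y)/z: 0.9017, 0.5814; sum = 1.483167.
I averages over the q = 2 poor units only: 1.483167 / 2 = 0.7416.

0.7416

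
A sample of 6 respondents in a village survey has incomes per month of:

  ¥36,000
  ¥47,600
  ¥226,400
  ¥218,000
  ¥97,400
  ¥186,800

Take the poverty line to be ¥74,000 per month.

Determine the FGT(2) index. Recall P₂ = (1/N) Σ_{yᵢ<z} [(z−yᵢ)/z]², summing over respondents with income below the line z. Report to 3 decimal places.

Incomes under z: ¥36,000, ¥47,600 (q = 2 of N = 6).
Shortfall ratios: (74000−36000)/74000 = 0.5135; (74000−47600)/74000 = 0.3568.
Squared: 0.2637; 0.1273.
Sum = 0.390972; P₂ = 0.390972 / 6 = 0.065.

0.065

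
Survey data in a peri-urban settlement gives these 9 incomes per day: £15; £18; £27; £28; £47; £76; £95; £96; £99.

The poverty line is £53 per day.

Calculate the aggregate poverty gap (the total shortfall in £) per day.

£130

Below z: £15, £18, £27, £28, £47 (q = 5 of N = 9).
Individual gaps: 53−15 = 38; 53−18 = 35; 53−27 = 26; 53−28 = 25; 53−47 = 6.
Aggregate gap = £130.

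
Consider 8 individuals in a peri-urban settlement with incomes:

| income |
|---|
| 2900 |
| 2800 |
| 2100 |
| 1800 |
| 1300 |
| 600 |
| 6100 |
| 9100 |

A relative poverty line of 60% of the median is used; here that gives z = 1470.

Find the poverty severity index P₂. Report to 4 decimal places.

Below z: 600, 1300 (q = 2 of N = 8).
Shortfall ratios: (1470−600)/1470 = 0.5918; (1470−1300)/1470 = 0.1156.
Squared: 0.3503; 0.0134.
Sum = 0.363645; P₂ = 0.363645 / 8 = 0.0455.

0.0455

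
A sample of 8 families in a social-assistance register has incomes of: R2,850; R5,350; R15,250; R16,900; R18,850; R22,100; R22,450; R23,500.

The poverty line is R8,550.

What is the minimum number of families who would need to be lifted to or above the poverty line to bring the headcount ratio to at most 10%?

Currently q = 2 of N = 8 are below the line (H = 0.250).
A headcount ratio of at most 10% allows at most ⌊0.10 × 8⌋ = 0 poor families.
So at least 2 − 0 = 2 must be lifted.

2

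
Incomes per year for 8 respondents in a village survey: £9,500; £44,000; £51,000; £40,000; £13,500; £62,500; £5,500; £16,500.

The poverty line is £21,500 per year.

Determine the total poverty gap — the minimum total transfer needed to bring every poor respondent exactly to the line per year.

Incomes under z: £5,500, £9,500, £13,500, £16,500 (q = 4 of N = 8).
Individual gaps: 21500−5500 = 16000; 21500−9500 = 12000; 21500−13500 = 8000; 21500−16500 = 5000.
Aggregate gap = £41,000.

£41,000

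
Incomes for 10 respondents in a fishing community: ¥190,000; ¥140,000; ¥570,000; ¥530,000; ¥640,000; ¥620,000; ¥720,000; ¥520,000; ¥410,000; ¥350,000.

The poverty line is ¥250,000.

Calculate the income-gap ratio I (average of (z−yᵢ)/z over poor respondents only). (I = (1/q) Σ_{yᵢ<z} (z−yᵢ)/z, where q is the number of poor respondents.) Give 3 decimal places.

0.340

Below z: ¥140,000, ¥190,000 (q = 2 of N = 10).
Relative gaps: 0.4400, 0.2400; sum = 0.680000.
I averages over the q = 2 poor units only: 0.680000 / 2 = 0.340.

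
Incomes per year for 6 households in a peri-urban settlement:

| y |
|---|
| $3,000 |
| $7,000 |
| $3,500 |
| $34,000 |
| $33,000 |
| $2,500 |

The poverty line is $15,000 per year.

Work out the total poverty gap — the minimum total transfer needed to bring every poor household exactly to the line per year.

Incomes under z: $2,500, $3,000, $3,500, $7,000 (q = 4 of N = 6).
Individual gaps: 15000−2500 = 12500; 15000−3000 = 12000; 15000−3500 = 11500; 15000−7000 = 8000.
Aggregate gap = $44,000.

$44,000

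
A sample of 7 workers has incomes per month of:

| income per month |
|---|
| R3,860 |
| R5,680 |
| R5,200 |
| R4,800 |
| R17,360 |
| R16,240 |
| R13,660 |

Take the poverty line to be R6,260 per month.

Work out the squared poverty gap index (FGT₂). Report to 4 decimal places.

0.0341

Below z: R3,860, R4,800, R5,200, R5,680 (q = 4 of N = 7).
Gap ratios (z−y)/z: (6260−3860)/6260 = 0.3834; (6260−4800)/6260 = 0.2332; (6260−5200)/6260 = 0.1693; (6260−5680)/6260 = 0.0927.
Squared: 0.1470; 0.0544; 0.0287; 0.0086.
Sum = 0.238637; P₂ = 0.238637 / 7 = 0.0341.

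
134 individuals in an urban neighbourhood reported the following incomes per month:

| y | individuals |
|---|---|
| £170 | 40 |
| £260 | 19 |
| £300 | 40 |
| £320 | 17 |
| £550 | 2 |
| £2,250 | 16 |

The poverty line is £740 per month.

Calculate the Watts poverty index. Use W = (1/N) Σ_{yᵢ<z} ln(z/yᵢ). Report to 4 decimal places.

Poor units: 40×£170, 19×£260, 40×£300, 17×£320, 2×£550 (q = 118 of N = 134).
Log gaps: ln(740/170) = 1.4709 (×40); ln(740/260) = 1.0460 (×19); ln(740/300) = 0.9029 (×40); ln(740/320) = 0.8383 (×17); ln(740/550) = 0.2967 (×2).
W = 129.667241 / 134 = 0.9677.

0.9677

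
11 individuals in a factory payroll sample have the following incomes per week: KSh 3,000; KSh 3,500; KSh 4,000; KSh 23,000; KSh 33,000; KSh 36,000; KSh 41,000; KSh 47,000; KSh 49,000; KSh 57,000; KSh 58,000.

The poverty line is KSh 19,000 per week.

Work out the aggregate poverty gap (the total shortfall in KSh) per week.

KSh 46,500

Below the line: KSh 3,000, KSh 3,500, KSh 4,000 (q = 3 of N = 11).
Individual gaps: 19000−3000 = 16000; 19000−3500 = 15500; 19000−4000 = 15000.
Aggregate gap = KSh 46,500.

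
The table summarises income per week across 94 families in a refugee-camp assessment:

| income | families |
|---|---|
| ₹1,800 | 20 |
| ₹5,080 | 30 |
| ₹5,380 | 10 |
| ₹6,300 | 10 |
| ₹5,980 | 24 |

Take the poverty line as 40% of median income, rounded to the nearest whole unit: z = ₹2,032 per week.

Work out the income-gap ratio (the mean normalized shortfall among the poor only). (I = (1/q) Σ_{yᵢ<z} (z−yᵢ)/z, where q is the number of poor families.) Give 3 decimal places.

Below z: 20×₹1,800 (q = 20 of N = 94).
Relative gaps: 0.1142 (×20); sum = 2.283465.
I averages over the q = 20 poor units only: 2.283465 / 20 = 0.114.

0.114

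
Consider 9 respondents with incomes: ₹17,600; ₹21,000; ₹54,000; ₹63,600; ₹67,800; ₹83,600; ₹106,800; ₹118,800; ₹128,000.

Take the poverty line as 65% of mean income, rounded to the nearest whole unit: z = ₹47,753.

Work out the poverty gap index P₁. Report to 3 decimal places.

0.132

Below the line: ₹17,600, ₹21,000 (q = 2 of N = 9).
Normalized shortfalls: (47753−17600)/47753 = 0.6314; (47753−21000)/47753 = 0.5602.
Sum of shortfalls = 1.191674; P₁ averages over all N: 1.191674 / 9 = 0.132.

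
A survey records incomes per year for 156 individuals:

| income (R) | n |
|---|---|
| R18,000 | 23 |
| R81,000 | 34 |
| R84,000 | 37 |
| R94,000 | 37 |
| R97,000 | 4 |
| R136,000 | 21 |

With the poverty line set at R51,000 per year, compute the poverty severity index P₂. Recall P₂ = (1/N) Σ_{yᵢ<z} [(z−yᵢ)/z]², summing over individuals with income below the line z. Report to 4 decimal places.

0.0617

Poor units: 23×R18,000 (q = 23 of N = 156).
Normalized shortfalls: (51000−18000)/51000 = 0.6471 (×23).
Squared: 0.4187 (×23).
Sum = 9.629758; P₂ = 9.629758 / 156 = 0.0617.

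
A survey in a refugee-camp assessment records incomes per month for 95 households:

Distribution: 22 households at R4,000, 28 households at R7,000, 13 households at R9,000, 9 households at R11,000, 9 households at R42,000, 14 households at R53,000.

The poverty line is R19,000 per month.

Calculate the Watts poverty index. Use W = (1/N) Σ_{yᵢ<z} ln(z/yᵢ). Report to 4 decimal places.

Poor units: 22×R4,000, 28×R7,000, 13×R9,000, 9×R11,000 (q = 72 of N = 95).
Log shortfalls: ln(19000/4000) = 1.5581 (×22); ln(19000/7000) = 0.9985 (×28); ln(19000/9000) = 0.7472 (×13); ln(19000/11000) = 0.5465 (×9).
W = 76.870669 / 95 = 0.8092.

0.8092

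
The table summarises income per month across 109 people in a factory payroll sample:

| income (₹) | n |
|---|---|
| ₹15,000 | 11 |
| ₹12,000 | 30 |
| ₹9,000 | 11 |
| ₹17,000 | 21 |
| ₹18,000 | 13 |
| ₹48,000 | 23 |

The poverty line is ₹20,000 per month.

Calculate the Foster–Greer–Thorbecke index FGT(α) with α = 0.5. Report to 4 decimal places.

Poor units: 11×₹9,000, 30×₹12,000, 11×₹15,000, 21×₹17,000, 13×₹18,000 (q = 86 of N = 109).
Shortfall ratios: (20000−9000)/20000 = 0.5500 (×11); (20000−12000)/20000 = 0.4000 (×30); (20000−15000)/20000 = 0.2500 (×11); (20000−17000)/20000 = 0.1500 (×21); (20000−18000)/20000 = 0.1000 (×13).
Raised to α = 0.5: 0.74162 (×11); 0.63246 (×30); 0.50000 (×11); 0.38730 (×21); 0.31623 (×13).
Sum = 44.875710; FGT(0.5) = 44.875710 / 109 = 0.4117.

0.4117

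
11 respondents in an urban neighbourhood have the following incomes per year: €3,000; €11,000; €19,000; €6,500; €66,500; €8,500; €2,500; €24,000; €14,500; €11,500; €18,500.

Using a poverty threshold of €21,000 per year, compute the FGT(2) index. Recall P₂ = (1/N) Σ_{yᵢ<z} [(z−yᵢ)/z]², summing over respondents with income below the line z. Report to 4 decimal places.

0.2629

Below the line: €2,500, €3,000, €6,500, €8,500, €11,000, €11,500, €14,500, €18,500, €19,000 (q = 9 of N = 11).
Normalized shortfalls: (21000−2500)/21000 = 0.8810; (21000−3000)/21000 = 0.8571; (21000−6500)/21000 = 0.6905; (21000−8500)/21000 = 0.5952; (21000−11000)/21000 = 0.4762; (21000−11500)/21000 = 0.4524; (21000−14500)/21000 = 0.3095; (21000−18500)/21000 = 0.1190; (21000−19000)/21000 = 0.0952.
Squared: 0.7761; 0.7347; 0.4768; 0.3543; 0.2268; 0.2046; 0.0958; 0.0142; 0.0091.
Sum = 2.892290; P₂ = 2.892290 / 11 = 0.2629.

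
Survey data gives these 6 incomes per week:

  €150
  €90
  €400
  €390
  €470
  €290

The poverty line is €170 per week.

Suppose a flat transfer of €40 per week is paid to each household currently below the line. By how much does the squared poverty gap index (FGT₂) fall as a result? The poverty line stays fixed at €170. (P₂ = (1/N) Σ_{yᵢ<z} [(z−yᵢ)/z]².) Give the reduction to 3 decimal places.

Before: below the line — €90, €150; squared poverty gap index (FGT₂) = 0.03922.
After the €40 transfer: below the line — €130; squared poverty gap index (FGT₂) = 0.00923.
Reduction = 0.03922 − 0.00923 = 0.030.

0.030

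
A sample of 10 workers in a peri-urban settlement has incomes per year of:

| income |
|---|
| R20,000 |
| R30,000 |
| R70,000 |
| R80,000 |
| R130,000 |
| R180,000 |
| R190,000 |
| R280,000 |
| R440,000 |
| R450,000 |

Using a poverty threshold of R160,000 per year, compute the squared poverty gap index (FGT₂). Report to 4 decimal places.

Poor units: R20,000, R30,000, R70,000, R80,000, R130,000 (q = 5 of N = 10).
Normalized shortfalls: (160000−20000)/160000 = 0.8750; (160000−30000)/160000 = 0.8125; (160000−70000)/160000 = 0.5625; (160000−80000)/160000 = 0.5000; (160000−130000)/160000 = 0.1875.
Squared: 0.7656; 0.6602; 0.3164; 0.2500; 0.0352.
Sum = 2.027344; P₂ = 2.027344 / 10 = 0.2027.

0.2027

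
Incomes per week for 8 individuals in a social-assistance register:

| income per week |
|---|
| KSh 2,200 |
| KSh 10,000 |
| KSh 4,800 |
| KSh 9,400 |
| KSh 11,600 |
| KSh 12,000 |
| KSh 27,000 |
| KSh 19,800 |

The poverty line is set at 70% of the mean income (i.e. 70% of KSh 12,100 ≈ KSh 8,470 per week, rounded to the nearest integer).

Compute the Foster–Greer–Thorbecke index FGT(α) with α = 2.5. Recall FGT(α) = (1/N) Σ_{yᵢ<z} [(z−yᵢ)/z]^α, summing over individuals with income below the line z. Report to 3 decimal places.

Incomes under z: KSh 2,200, KSh 4,800 (q = 2 of N = 8).
Gap ratios (z−y)/z: (8470−2200)/8470 = 0.7403; (8470−4800)/8470 = 0.4333.
Raised to α = 2.5: 0.47148; 0.12358.
Sum = 0.595059; FGT(2.5) = 0.595059 / 8 = 0.074.

0.074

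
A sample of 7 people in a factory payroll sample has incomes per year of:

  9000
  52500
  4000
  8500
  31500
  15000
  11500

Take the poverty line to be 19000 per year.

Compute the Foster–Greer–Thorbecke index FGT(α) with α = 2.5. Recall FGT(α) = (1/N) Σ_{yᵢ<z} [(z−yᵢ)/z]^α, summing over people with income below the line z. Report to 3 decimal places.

0.157

Incomes under z: 4000, 8500, 9000, 11500, 15000 (q = 5 of N = 7).
Relative gaps: (19000−4000)/19000 = 0.7895; (19000−8500)/19000 = 0.5526; (19000−9000)/19000 = 0.5263; (19000−11500)/19000 = 0.3947; (19000−15000)/19000 = 0.2105.
Raised to α = 2.5: 0.55379; 0.22703; 0.20096; 0.09790; 0.02034.
Sum = 1.100018; FGT(2.5) = 1.100018 / 7 = 0.157.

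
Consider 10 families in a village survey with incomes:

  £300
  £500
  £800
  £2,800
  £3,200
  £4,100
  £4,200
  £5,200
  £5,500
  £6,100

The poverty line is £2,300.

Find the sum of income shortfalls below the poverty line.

Incomes under z: £300, £500, £800 (q = 3 of N = 10).
Individual gaps: 2300−300 = 2000; 2300−500 = 1800; 2300−800 = 1500.
Aggregate gap = £5,300.

£5,300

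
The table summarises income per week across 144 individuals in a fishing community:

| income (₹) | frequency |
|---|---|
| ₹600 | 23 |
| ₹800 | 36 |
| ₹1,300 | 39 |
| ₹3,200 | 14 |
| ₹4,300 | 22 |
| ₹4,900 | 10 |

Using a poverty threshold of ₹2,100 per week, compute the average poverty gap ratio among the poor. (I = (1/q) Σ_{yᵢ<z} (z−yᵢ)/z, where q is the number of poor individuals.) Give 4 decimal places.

0.5466

Incomes under z: 23×₹600, 36×₹800, 39×₹1,300 (q = 98 of N = 144).
Relative gaps: 0.7143 (×23), 0.6190 (×36), 0.3810 (×39); sum = 53.571429.
I averages over the q = 98 poor units only: 53.571429 / 98 = 0.5466.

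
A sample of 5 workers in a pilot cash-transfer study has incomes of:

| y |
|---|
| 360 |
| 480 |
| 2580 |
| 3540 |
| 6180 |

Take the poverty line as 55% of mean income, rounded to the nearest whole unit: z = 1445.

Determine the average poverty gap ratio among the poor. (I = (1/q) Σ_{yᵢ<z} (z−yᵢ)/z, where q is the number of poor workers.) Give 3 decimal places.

Below the line: 360, 480 (q = 2 of N = 5).
Relative gaps: 0.7509, 0.6678; sum = 1.418685.
The income-gap ratio divides by q (the poor only): 1.418685 / 2 = 0.709.

0.709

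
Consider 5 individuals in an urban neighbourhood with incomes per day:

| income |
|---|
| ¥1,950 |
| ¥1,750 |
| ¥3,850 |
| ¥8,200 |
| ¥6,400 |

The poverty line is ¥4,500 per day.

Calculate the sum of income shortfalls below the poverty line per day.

¥5,950

Below z: ¥1,750, ¥1,950, ¥3,850 (q = 3 of N = 5).
Individual gaps: 4500−1750 = 2750; 4500−1950 = 2550; 4500−3850 = 650.
Aggregate gap = ¥5,950.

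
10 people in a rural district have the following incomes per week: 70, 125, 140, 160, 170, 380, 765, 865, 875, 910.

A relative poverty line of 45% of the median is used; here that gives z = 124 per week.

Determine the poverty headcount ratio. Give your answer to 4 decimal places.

0.1000

1 of the 10 people have income below 124.
H = 1/10 = 0.1000.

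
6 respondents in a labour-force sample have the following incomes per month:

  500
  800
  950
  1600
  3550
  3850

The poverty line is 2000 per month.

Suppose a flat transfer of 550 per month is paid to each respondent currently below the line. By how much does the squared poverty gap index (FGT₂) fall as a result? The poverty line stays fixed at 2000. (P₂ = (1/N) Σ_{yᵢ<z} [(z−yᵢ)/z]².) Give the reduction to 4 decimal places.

Before: below the line — 500, 800, 950, 1600; squared poverty gap index (FGT₂) = 0.206354.
After the 550 transfer: below the line — 1050, 1350, 1500; squared poverty gap index (FGT₂) = 0.065625.
Reduction = 0.206354 − 0.065625 = 0.1407.

0.1407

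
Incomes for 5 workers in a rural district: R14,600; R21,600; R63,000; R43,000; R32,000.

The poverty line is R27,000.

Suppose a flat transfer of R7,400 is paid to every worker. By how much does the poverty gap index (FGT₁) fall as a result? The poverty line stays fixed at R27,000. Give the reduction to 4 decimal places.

0.0948

Before: below the line — R14,600, R21,600; poverty gap index (FGT₁) = 0.131852.
After the R7,400 transfer: below the line — R22,000; poverty gap index (FGT₁) = 0.037037.
Reduction = 0.131852 − 0.037037 = 0.0948.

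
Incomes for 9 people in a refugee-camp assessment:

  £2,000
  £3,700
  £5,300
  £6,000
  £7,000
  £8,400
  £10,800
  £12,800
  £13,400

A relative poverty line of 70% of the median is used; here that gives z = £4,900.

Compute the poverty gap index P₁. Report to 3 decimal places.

Incomes under z: £2,000, £3,700 (q = 2 of N = 9).
Normalized shortfalls: (4900−2000)/4900 = 0.5918; (4900−3700)/4900 = 0.2449.
Σ = 0.836735. Dividing by the full population N = 9 gives P₁ = 0.093.

0.093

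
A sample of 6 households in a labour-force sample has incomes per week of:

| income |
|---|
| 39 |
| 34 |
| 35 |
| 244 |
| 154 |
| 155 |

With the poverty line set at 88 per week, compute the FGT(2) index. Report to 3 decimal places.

0.175

Below z: 34, 35, 39 (q = 3 of N = 6).
Normalized shortfalls: (88−34)/88 = 0.6136; (88−35)/88 = 0.6023; (88−39)/88 = 0.5568.
Squared: 0.3765; 0.3627; 0.3100.
Sum = 1.049329; P₂ = 1.049329 / 6 = 0.175.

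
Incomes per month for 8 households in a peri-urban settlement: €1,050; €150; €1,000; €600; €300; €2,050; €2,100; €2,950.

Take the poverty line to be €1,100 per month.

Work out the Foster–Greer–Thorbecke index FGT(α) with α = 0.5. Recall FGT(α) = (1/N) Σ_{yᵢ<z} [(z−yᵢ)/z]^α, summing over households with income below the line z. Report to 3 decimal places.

Below the line: €150, €300, €600, €1,000, €1,050 (q = 5 of N = 8).
Shortfall ratios: (1100−150)/1100 = 0.8636; (1100−300)/1100 = 0.7273; (1100−600)/1100 = 0.4545; (1100−1000)/1100 = 0.0909; (1100−1050)/1100 = 0.0455.
Raised to α = 0.5: 0.92932; 0.85280; 0.67420; 0.30151; 0.21320.
Sum = 2.971035; FGT(0.5) = 2.971035 / 8 = 0.371.

0.371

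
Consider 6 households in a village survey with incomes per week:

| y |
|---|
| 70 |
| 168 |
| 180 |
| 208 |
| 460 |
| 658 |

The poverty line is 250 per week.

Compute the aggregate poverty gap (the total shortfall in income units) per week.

Below the line: 70, 168, 180, 208 (q = 4 of N = 6).
Individual gaps: 250−70 = 180; 250−168 = 82; 250−180 = 70; 250−208 = 42.
Aggregate gap = 374.

374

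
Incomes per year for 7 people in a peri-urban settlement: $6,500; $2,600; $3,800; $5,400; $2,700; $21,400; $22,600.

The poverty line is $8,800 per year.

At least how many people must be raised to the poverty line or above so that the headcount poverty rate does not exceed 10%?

Currently q = 5 of N = 7 are below the line (H = 0.714).
A headcount ratio of at most 10% allows at most ⌊0.10 × 7⌋ = 0 poor people.
So at least 5 − 0 = 5 must be lifted.

5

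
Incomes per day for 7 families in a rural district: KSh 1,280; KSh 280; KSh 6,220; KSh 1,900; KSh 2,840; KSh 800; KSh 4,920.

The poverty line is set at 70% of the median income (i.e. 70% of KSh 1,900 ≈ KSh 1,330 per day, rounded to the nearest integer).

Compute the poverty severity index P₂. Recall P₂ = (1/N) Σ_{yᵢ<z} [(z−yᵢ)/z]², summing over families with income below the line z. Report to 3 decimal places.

Poor units: KSh 280, KSh 800, KSh 1,280 (q = 3 of N = 7).
Gap ratios (z−y)/z: (1330−280)/1330 = 0.7895; (1330−800)/1330 = 0.3985; (1330−1280)/1330 = 0.0376.
Squared: 0.6233; 0.1588; 0.0014.
Sum = 0.783481; P₂ = 0.783481 / 7 = 0.112.

0.112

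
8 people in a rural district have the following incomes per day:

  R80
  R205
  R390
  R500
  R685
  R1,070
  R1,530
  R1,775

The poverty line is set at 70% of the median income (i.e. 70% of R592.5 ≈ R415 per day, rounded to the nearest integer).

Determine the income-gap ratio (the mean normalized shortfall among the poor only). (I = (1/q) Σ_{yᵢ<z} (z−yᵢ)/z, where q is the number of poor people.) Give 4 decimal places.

Poor units: R80, R205, R390 (q = 3 of N = 8).
Relative gaps: 0.8072, 0.5060, 0.0602; sum = 1.373494.
The income-gap ratio divides by q (the poor only): 1.373494 / 3 = 0.4578.

0.4578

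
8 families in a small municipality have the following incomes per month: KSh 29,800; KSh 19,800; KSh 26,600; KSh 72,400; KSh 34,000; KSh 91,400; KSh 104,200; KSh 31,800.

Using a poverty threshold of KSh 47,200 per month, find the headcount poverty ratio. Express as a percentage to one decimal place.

62.5%

5 of the 8 families have income below KSh 47,200.
H = 5/8 = 62.5%.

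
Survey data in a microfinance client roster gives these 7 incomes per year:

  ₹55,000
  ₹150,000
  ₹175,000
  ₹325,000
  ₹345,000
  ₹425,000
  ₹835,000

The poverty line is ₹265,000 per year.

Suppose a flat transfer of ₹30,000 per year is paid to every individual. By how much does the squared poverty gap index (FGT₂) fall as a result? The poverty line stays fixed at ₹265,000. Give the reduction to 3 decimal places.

Before: below the line — ₹55,000, ₹150,000, ₹175,000; squared poverty gap index (FGT₂) = 0.13309.
After the ₹30,000 transfer: below the line — ₹85,000, ₹180,000, ₹205,000; squared poverty gap index (FGT₂) = 0.08793.
Reduction = 0.13309 − 0.08793 = 0.045.

0.045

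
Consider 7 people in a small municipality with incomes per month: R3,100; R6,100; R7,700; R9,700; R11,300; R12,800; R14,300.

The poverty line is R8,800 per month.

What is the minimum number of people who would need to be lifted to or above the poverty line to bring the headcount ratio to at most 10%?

3

3 of the 7 people are poor, so H = 3/7 = 0.429.
A headcount ratio of at most 10% allows at most ⌊0.10 × 7⌋ = 0 poor people.
So at least 3 − 0 = 3 must be lifted.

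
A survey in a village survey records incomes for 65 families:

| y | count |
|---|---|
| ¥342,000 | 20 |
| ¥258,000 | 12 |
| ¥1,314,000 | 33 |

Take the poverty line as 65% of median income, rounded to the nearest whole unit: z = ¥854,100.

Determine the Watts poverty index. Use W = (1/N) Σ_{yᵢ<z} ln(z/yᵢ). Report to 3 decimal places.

Below the line: 12×¥258,000, 20×¥342,000 (q = 32 of N = 65).
Log gaps: ln(854100/258000) = 1.1971 (×12); ln(854100/342000) = 0.9152 (×20).
W = 32.669815 / 65 = 0.503.

0.503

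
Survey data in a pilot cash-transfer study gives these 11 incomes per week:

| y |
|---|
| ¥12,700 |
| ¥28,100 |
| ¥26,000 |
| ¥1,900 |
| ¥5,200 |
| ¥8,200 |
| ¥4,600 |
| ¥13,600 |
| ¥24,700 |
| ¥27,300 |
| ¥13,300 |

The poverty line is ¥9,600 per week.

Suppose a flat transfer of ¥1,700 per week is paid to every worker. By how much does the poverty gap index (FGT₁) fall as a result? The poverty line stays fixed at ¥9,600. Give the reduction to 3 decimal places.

0.062

Before: below the line — ¥1,900, ¥4,600, ¥5,200, ¥8,200; poverty gap index (FGT₁) = 0.17519.
After the ¥1,700 transfer: below the line — ¥3,600, ¥6,300, ¥6,900; poverty gap index (FGT₁) = 0.11364.
Reduction = 0.17519 − 0.11364 = 0.062.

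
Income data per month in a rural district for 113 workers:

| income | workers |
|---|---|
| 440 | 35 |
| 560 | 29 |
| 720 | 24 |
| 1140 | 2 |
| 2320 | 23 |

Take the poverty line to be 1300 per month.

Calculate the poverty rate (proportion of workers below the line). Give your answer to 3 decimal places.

0.796

90 of the 113 workers have income below 1300.
H = 90/113 = 0.796.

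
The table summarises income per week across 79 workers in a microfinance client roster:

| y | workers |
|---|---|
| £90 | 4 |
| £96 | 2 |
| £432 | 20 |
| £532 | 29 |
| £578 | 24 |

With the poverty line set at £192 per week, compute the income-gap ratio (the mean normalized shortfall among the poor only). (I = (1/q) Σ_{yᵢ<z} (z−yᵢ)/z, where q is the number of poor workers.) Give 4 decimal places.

Below z: 4×£90, 2×£96 (q = 6 of N = 79).
Relative gaps: 0.5312 (×4), 0.5000 (×2); sum = 3.125000.
The income-gap ratio divides by q (the poor only): 3.125000 / 6 = 0.5208.

0.5208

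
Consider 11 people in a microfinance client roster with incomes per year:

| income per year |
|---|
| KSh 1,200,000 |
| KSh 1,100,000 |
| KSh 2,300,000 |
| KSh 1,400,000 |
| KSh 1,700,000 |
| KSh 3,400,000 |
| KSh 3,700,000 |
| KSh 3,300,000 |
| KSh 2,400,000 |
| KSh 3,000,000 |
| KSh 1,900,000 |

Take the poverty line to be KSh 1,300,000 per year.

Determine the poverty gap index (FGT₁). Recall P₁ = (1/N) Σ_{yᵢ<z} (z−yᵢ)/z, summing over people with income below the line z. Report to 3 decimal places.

0.021

Incomes under z: KSh 1,100,000, KSh 1,200,000 (q = 2 of N = 11).
Normalized shortfalls: (1300000−1100000)/1300000 = 0.1538; (1300000−1200000)/1300000 = 0.0769.
Σ = 0.230769. Dividing by the full population N = 11 gives P₁ = 0.021.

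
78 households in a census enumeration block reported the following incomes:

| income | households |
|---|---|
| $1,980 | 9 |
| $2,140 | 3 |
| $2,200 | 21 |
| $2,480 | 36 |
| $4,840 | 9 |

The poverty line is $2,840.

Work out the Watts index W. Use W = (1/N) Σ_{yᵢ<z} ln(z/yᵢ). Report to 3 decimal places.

0.184

Below the line: 9×$1,980, 3×$2,140, 21×$2,200, 36×$2,480 (q = 69 of N = 78).
Log shortfalls: ln(2840/1980) = 0.3607 (×9); ln(2840/2140) = 0.2830 (×3); ln(2840/2200) = 0.2553 (×21); ln(2840/2480) = 0.1355 (×36).
W = 14.337278 / 78 = 0.184.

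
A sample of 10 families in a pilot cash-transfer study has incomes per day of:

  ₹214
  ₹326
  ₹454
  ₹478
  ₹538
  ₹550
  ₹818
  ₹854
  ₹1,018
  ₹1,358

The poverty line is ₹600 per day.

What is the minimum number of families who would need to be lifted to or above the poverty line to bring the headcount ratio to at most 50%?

1

Currently q = 6 of N = 10 are below the line (H = 0.600).
A headcount ratio of at most 50% allows at most ⌊0.50 × 10⌋ = 5 poor families.
So at least 6 − 5 = 1 must be lifted.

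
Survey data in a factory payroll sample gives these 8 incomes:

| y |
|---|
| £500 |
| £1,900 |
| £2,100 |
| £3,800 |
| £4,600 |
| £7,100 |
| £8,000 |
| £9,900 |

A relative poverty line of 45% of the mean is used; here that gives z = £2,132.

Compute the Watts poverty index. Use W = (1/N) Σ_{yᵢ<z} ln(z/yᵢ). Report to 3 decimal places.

0.198

Incomes under z: £500, £1,900, £2,100 (q = 3 of N = 8).
Log shortfalls: ln(2132/500) = 1.4502; ln(2132/1900) = 0.1152; ln(2132/2100) = 0.0151.
W = 1.580537 / 8 = 0.198.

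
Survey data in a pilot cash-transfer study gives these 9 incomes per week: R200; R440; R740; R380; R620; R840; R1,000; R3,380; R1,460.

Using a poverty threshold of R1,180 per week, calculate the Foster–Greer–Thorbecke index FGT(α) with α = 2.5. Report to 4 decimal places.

Incomes under z: R200, R380, R440, R620, R740, R840, R1,000 (q = 7 of N = 9).
Gap ratios (z−y)/z: (1180−200)/1180 = 0.8305; (1180−380)/1180 = 0.6780; (1180−440)/1180 = 0.6271; (1180−620)/1180 = 0.4746; (1180−740)/1180 = 0.3729; (1180−840)/1180 = 0.2881; (1180−1000)/1180 = 0.1525.
Raised to α = 2.5: 0.62858; 0.37846; 0.31144; 0.15515; 0.08490; 0.04456; 0.00909.
Sum = 1.612191; FGT(2.5) = 1.612191 / 9 = 0.1791.

0.1791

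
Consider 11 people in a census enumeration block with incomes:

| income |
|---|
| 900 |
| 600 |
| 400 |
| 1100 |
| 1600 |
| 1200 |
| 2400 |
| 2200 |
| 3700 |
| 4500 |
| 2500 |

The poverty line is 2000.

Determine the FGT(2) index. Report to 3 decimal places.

0.167

Below z: 400, 600, 900, 1100, 1200, 1600 (q = 6 of N = 11).
Shortfall ratios: (2000−400)/2000 = 0.8000; (2000−600)/2000 = 0.7000; (2000−900)/2000 = 0.5500; (2000−1100)/2000 = 0.4500; (2000−1200)/2000 = 0.4000; (2000−1600)/2000 = 0.2000.
Squared: 0.6400; 0.4900; 0.3025; 0.2025; 0.1600; 0.0400.
Sum = 1.835000; P₂ = 1.835000 / 11 = 0.167.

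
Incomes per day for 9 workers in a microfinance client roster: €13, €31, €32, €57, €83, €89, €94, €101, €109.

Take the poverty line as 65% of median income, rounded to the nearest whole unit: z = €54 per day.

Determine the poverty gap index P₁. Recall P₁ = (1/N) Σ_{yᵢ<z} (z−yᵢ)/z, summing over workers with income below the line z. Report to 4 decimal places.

0.1770

Below the line: €13, €31, €32 (q = 3 of N = 9).
Relative gaps: (54−13)/54 = 0.7593; (54−31)/54 = 0.4259; (54−32)/54 = 0.4074.
Σ = 1.592593. Dividing by the full population N = 9 gives P₁ = 0.1770.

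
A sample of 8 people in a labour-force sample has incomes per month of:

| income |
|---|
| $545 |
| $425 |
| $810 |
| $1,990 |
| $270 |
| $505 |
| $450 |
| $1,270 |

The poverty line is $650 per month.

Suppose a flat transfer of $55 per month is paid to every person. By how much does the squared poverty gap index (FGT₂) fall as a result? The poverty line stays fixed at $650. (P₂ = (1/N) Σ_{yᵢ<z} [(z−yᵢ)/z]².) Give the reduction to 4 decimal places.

Before: below the line — $270, $425, $450, $505, $545; squared poverty gap index (FGT₂) = 0.079016.
After the $55 transfer: below the line — $325, $480, $505, $560, $600; squared poverty gap index (FGT₂) = 0.049157.
Reduction = 0.079016 − 0.049157 = 0.0299.

0.0299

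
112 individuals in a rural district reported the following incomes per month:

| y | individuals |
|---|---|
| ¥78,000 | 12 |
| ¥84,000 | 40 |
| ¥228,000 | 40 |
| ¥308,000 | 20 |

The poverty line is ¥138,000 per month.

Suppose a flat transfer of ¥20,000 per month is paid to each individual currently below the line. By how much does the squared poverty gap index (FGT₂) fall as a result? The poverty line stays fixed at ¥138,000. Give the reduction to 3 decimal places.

Before: below the line — 12×¥78,000, 40×¥84,000; squared poverty gap index (FGT₂) = 0.07494.
After the ¥20,000 transfer: below the line — 12×¥98,000, 40×¥104,000; squared poverty gap index (FGT₂) = 0.03068.
Reduction = 0.07494 − 0.03068 = 0.044.

0.044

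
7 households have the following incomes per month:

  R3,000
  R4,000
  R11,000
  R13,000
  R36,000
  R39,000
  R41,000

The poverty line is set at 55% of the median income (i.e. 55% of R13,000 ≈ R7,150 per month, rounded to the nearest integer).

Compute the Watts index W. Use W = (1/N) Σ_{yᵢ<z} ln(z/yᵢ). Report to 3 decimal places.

0.207

Below z: R3,000, R4,000 (q = 2 of N = 7).
ln(z/y) terms: ln(7150/3000) = 0.8685; ln(7150/4000) = 0.5808.
W = 1.449318 / 7 = 0.207.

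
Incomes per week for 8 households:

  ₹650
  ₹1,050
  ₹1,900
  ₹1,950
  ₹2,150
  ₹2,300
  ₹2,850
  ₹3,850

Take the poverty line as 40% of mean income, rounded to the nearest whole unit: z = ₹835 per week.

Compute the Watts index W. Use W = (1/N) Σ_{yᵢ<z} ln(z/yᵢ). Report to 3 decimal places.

0.031

Poor units: ₹650 (q = 1 of N = 8).
ln(z/y) terms: ln(835/650) = 0.2505.
W = 0.250459 / 8 = 0.031.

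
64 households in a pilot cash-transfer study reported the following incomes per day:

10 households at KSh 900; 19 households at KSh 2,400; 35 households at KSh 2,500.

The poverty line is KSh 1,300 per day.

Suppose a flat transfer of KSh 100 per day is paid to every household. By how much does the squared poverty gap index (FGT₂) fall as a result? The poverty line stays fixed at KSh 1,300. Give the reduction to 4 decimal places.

Before: below the line — 10×KSh 900; squared poverty gap index (FGT₂) = 0.014793.
After the KSh 100 transfer: below the line — 10×KSh 1,000; squared poverty gap index (FGT₂) = 0.008321.
Reduction = 0.014793 − 0.008321 = 0.0065.

0.0065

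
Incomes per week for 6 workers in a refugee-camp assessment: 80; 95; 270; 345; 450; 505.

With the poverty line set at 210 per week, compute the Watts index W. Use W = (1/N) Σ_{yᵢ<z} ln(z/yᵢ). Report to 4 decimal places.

0.2931

Below the line: 80, 95 (q = 2 of N = 6).
Log shortfalls: ln(210/80) = 0.9651; ln(210/95) = 0.7932.
W = 1.758312 / 6 = 0.2931.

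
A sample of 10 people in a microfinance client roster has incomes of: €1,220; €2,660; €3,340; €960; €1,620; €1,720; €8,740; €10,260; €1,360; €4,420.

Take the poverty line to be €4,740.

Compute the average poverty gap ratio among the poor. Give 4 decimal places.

0.5438

Incomes under z: €960, €1,220, €1,360, €1,620, €1,720, €2,660, €3,340, €4,420 (q = 8 of N = 10).
Relative gaps: 0.7975, 0.7426, 0.7131, 0.6582, 0.6371, 0.4388, 0.2954, 0.0675; sum = 4.350211.
I averages over the q = 8 poor units only: 4.350211 / 8 = 0.5438.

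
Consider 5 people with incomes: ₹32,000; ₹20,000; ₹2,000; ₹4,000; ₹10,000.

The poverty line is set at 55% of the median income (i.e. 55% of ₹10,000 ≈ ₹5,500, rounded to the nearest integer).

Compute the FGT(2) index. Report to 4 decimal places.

0.0959

Below z: ₹2,000, ₹4,000 (q = 2 of N = 5).
Gap ratios (z−y)/z: (5500−2000)/5500 = 0.6364; (5500−4000)/5500 = 0.2727.
Squared: 0.4050; 0.0744.
Sum = 0.479339; P₂ = 0.479339 / 5 = 0.0959.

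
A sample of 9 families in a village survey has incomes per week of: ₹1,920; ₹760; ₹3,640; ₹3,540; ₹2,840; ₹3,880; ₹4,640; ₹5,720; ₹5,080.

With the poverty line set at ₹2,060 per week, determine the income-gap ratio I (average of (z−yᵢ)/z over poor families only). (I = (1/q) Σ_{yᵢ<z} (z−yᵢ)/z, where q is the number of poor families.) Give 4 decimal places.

Below the line: ₹760, ₹1,920 (q = 2 of N = 9).
Shortfall ratios (z−y)/z: 0.6311, 0.0680; sum = 0.699029.
I averages over the q = 2 poor units only: 0.699029 / 2 = 0.3495.

0.3495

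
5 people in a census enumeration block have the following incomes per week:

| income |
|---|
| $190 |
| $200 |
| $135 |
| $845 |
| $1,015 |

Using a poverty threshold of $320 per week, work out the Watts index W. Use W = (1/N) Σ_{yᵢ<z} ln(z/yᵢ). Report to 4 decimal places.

Poor units: $135, $190, $200 (q = 3 of N = 5).
ln(z/y) terms: ln(320/135) = 0.8630; ln(320/190) = 0.5213; ln(320/200) = 0.4700.
W = 1.854347 / 5 = 0.3709.

0.3709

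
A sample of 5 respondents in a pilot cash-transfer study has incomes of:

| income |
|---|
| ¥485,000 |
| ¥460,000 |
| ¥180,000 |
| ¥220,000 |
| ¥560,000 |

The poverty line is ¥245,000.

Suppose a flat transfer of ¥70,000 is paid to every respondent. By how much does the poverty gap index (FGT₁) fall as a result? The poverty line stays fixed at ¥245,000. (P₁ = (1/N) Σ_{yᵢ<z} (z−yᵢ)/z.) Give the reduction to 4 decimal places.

Before: below the line — ¥180,000, ¥220,000; poverty gap index (FGT₁) = 0.073469.
After the ¥70,000 transfer: below the line — none; poverty gap index (FGT₁) = 0.000000.
Reduction = 0.073469 − 0.000000 = 0.0735.

0.0735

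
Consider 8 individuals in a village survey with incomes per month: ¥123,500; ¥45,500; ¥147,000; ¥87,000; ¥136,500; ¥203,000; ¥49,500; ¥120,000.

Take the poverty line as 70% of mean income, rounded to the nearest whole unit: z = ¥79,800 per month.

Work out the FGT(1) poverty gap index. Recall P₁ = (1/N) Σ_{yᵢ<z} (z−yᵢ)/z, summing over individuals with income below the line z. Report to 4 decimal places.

Poor units: ¥45,500, ¥49,500 (q = 2 of N = 8).
Relative gaps: (79800−45500)/79800 = 0.4298; (79800−49500)/79800 = 0.3797.
Sum of shortfalls = 0.809524; P₁ averages over all N: 0.809524 / 8 = 0.1012.

0.1012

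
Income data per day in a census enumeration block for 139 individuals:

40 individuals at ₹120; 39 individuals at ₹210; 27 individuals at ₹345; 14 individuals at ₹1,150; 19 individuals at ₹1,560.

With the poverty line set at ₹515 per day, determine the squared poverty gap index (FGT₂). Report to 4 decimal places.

Poor units: 40×₹120, 39×₹210, 27×₹345 (q = 106 of N = 139).
Shortfall ratios: (515−120)/515 = 0.7670 (×40); (515−210)/515 = 0.5922 (×39); (515−345)/515 = 0.3301 (×27).
Squared: 0.5883 (×40); 0.3507 (×39); 0.1090 (×27).
Sum = 40.151852; P₂ = 40.151852 / 139 = 0.2889.

0.2889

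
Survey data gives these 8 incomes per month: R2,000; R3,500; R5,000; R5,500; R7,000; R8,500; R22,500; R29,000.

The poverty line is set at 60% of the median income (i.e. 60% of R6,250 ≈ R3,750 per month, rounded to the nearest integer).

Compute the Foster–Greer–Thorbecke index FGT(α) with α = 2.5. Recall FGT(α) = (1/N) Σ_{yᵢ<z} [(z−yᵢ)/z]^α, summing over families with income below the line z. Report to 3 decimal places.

Incomes under z: R2,000, R3,500 (q = 2 of N = 8).
Normalized shortfalls: (3750−2000)/3750 = 0.4667; (3750−3500)/3750 = 0.0667.
Raised to α = 2.5: 0.14877; 0.00115.
Sum = 0.149918; FGT(2.5) = 0.149918 / 8 = 0.019.

0.019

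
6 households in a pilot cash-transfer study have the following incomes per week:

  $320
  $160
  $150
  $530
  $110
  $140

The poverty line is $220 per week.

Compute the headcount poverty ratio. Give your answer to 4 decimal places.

4 of the 6 households have income below $220.
H = 4/6 = 0.6667.

0.6667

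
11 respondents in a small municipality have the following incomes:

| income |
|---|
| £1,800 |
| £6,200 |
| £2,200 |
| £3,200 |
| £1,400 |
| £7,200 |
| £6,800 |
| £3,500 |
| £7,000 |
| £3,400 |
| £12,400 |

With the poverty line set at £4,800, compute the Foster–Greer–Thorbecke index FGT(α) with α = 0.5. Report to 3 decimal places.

0.364

Poor units: £1,400, £1,800, £2,200, £3,200, £3,400, £3,500 (q = 6 of N = 11).
Relative gaps: (4800−1400)/4800 = 0.7083; (4800−1800)/4800 = 0.6250; (4800−2200)/4800 = 0.5417; (4800−3200)/4800 = 0.3333; (4800−3400)/4800 = 0.2917; (4800−3500)/4800 = 0.2708.
Raised to α = 0.5: 0.84163; 0.79057; 0.73598; 0.57735; 0.54006; 0.52042.
Sum = 4.006003; FGT(0.5) = 4.006003 / 11 = 0.364.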